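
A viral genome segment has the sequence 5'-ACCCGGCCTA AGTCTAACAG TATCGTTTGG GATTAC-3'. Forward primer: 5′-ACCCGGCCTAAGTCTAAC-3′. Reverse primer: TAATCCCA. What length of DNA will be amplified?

35 bp

Scanning the template, ACCCGGCCTAAGTCTAAC occurs at positions 1–18; this primer anneals to the bottom strand there with its 3' end pointing downstream.
The reverse primer's reverse complement is TGGGATTA, which matches the template at positions 28–35.
Product length = (reverse-primer end) − (forward-primer start) + 1 = 35 − 1 + 1 = 35 bp.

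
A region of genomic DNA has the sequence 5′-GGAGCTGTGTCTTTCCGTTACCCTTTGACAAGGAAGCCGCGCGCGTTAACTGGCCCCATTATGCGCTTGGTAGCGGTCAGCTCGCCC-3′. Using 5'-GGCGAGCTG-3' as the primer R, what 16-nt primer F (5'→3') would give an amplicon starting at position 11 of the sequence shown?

The reverse primer's reverse complement CAGCTCGCC matches the template at positions 78–86; the product starts at position 11.
The forward primer is identical to the top strand over positions 11–26: CTTTCCGTTACCCTTT.

5'-CTTTCCGTTACCCTTT-3'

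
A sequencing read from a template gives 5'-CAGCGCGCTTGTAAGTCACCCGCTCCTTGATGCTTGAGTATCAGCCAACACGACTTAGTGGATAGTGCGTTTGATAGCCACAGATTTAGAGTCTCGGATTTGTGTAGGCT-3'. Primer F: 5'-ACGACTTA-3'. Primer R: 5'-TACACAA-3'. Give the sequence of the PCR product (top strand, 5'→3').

The forward primer matches the template at positions 50–57.
The reverse primer's reverse complement is TTGTGTA, which matches the template at positions 100–106.
The product is the template from position 50 through 106 (57 bp).

5'-ACGACTTAGTGGATAGTGCGTTTGATAGCCACAGATTTAGAGTCTCGGATTTGTGTA-3'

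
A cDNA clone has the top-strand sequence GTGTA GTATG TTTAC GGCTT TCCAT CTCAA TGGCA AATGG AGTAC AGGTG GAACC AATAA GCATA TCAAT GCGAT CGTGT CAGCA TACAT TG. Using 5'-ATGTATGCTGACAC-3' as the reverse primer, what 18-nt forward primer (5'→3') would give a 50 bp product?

The reverse primer's reverse complement GTGTCAGCATACAT matches the template at positions 77–90, so the product ends at position 90.
A 50 bp product then starts at position 90 − 50 + 1 = 41.
The forward primer is identical to the top strand there: AGTACAGGTGGAACCAAT.

5'-AGTACAGGTGGAACCAAT-3'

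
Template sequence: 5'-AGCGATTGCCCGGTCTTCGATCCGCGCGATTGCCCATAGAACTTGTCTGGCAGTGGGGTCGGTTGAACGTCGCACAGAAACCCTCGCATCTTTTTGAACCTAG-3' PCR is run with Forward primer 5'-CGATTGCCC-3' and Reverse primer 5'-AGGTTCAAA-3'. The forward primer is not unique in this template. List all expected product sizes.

The forward primer CGATTGCCC matches the top strand at positions 3–11, 27–35.
The reverse primer's reverse complement is TTTGAACCT, matching at positions 93–101.
Each forward site pairs with the reverse site to give a product ending at position 101: sizes 99, 75 bp.

99 bp, 75 bp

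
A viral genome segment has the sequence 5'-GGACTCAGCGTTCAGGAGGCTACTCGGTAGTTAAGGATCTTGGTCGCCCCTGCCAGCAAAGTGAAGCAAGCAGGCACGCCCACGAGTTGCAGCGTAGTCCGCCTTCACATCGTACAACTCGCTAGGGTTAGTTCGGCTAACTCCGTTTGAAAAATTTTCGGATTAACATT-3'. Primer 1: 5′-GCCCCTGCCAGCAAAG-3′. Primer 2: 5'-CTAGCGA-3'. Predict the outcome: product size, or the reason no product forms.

Yes — an 80 bp product.

Primer 1 (GCCCCTGCCAGCAAAG) matches the top strand at positions 46–61; it acts as a forward primer.
Primer 2's reverse complement is TCGCTAG, matching the top strand at positions 119–125; it acts as a reverse primer.
The 3' ends face each other across positions 46–125, giving an 80 bp product.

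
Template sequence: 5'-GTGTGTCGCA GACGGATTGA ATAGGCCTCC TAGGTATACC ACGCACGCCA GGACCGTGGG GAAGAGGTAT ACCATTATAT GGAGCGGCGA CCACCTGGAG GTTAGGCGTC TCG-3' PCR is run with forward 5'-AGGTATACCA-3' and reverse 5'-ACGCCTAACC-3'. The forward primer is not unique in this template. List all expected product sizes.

The forward primer AGGTATACCA matches the top strand at positions 32–41, 65–74.
The reverse primer's reverse complement is GGTTAGGCGT, matching at positions 100–109.
Each forward site pairs with the reverse site to give a product ending at position 109: sizes 78, 45 bp.

78 bp, 45 bp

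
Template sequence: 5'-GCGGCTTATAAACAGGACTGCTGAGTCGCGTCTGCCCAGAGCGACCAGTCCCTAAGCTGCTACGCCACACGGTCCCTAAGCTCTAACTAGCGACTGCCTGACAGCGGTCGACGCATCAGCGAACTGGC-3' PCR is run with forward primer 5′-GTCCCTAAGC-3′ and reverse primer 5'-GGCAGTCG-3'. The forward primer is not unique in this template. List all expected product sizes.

The forward primer GTCCCTAAGC matches the top strand at positions 48–57, 72–81.
The reverse primer's reverse complement is CGACTGCC, matching at positions 91–98.
Each forward site pairs with the reverse site to give a product ending at position 98: sizes 51, 27 bp.

51 bp, 27 bp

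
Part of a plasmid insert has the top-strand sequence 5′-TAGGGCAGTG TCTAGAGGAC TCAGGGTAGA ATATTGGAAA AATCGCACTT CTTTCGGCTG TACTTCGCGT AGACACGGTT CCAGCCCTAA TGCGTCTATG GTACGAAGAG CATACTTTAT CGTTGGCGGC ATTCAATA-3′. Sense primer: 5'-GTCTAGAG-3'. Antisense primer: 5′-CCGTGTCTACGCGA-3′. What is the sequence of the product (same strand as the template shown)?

5'-GTCTAGAGGACTCAGGGTAGAATATTGGAAAAATCGCACTTCTTTCGGCTGTACTTCGCGTAGACACGG-3'

Forward primer GTCTAGAG is found on the top strand at positions 10–17.
Taking the reverse complement of CCGTGTCTACGCGA gives TCGCGTAGACACGG, found at positions 65–78 on the template; the primer anneals here to the top strand with its 3' end pointing upstream.
The product is the template from position 10 through 78 (69 bp).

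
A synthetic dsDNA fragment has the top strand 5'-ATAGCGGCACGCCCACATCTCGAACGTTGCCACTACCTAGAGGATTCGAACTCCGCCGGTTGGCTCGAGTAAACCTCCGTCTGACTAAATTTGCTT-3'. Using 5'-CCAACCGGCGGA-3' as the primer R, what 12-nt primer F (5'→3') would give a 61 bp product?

5'-AGCGGCACGCCC-3'

The reverse primer's reverse complement TCCGCCGGTTGG matches the template at positions 52–63, so the product ends at position 63.
A 61 bp product then starts at position 63 − 61 + 1 = 3.
The forward primer is identical to the top strand there: AGCGGCACGCCC.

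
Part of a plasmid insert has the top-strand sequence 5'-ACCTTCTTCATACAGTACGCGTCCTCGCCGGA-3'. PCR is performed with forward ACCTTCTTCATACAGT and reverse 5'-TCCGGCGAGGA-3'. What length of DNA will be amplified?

32 bp

The forward primer matches the template at positions 1–16.
Reverse complement of the reverse primer: TCCTCGCCGGA. This occurs on the top strand at positions 22–32.
Product length = (reverse-primer end) − (forward-primer start) + 1 = 32 − 1 + 1 = 32 bp.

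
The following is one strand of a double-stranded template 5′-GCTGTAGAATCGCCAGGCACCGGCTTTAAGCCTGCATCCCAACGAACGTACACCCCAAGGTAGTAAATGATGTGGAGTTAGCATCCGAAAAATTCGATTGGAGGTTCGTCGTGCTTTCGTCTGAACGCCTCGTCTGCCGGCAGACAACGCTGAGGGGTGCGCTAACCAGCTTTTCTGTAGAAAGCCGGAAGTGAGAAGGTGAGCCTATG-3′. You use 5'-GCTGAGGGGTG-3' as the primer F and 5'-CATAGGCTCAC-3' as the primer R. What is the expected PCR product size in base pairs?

Forward primer GCTGAGGGGTG is found on the top strand at positions 149–159.
The reverse primer's reverse complement is GTGAGCCTATG, which matches the template at positions 199–209.
Product length = (reverse-primer end) − (forward-primer start) + 1 = 209 − 149 + 1 = 61 bp.

61 bp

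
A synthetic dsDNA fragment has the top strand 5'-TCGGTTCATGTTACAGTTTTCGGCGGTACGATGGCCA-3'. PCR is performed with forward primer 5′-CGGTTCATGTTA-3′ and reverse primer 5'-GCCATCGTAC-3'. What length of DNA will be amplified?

Forward primer CGGTTCATGTTA is found on the top strand at positions 2–13.
The reverse primer's reverse complement is GTACGATGGC, which matches the template at positions 26–35.
Amplicon spans positions 2–35: 34 bp.

34 bp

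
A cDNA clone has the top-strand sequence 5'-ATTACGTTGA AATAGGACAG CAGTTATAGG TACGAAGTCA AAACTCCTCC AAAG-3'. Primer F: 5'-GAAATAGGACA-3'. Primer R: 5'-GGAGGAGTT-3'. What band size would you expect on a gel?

42 bp

The forward primer matches the template at positions 9–19.
Reverse complement of the reverse primer: AACTCCTCC. This occurs on the top strand at positions 42–50.
The product runs from position 9 to position 50, so its length is 50 − 9 + 1 = 42 bp.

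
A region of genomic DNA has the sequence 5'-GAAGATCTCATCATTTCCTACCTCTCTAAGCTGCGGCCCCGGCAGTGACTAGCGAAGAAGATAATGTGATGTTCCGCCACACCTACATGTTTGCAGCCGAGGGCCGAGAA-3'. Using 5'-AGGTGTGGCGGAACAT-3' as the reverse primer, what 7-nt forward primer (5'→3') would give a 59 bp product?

The reverse primer's reverse complement ATGTTCCGCCACACCT matches the template at positions 69–84, so the product ends at position 84.
A 59 bp product then starts at position 84 − 59 + 1 = 26.
The forward primer is identical to the top strand there: CTAAGCT.

5'-CTAAGCT-3'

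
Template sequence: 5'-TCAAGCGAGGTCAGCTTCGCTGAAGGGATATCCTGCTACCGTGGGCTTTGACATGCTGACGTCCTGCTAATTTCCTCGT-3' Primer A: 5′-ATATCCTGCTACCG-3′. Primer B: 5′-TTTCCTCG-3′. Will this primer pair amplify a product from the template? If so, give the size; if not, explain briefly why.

Primer A (ATATCCTGCTACCG) matches the top strand at positions 28–41 (3' end points downstream).
Primer B (TTTCCTCG) also matches the top strand directly, at positions 71–78 — its reverse complement CGAGGAAA is not present.
Both primers anneal to the bottom strand with 3' ends pointing the same way, so neither can prime synthesis back toward the other.

No product — both primers anneal to the same strand and extend in the same direction.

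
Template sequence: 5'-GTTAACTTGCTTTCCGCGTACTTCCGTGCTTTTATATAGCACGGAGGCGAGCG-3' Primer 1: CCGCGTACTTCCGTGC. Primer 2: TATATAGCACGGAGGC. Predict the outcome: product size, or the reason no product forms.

Primer 1 (CCGCGTACTTCCGTGC) matches the top strand at positions 14–29 (3' end points downstream).
Primer 2 (TATATAGCACGGAGGC) also matches the top strand directly, at positions 33–48 — its reverse complement GCCTCCGTGCTATATA is not present.
Both primers anneal to the bottom strand with 3' ends pointing the same way, so neither can prime synthesis back toward the other.

No product — both primers anneal to the same strand and extend in the same direction.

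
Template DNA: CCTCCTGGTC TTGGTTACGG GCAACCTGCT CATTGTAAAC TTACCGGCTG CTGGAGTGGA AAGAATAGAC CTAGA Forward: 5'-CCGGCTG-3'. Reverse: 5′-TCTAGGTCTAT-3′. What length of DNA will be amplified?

Scanning the template, CCGGCTG occurs at positions 44–50; this primer anneals to the bottom strand there with its 3' end pointing downstream.
Reverse complement of the reverse primer: ATAGACCTAGA. This occurs on the top strand at positions 65–75.
The product runs from position 44 to position 75, so its length is 75 − 44 + 1 = 32 bp.

32 bp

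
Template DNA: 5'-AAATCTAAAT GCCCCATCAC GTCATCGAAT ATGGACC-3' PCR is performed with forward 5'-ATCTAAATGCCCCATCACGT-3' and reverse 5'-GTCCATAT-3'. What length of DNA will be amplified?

34 bp

Forward primer ATCTAAATGCCCCATCACGT is found on the top strand at positions 3–22.
The reverse primer's reverse complement is ATATGGAC, which matches the template at positions 29–36.
Amplicon spans positions 3–36: 34 bp.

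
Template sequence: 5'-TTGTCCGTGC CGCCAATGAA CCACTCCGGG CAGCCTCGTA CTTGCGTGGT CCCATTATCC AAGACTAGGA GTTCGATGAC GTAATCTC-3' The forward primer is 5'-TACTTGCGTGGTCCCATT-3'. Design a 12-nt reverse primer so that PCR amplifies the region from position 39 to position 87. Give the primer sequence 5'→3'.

The product's 3' end on the top strand is position 87.
The reverse primer anneals to the top strand over positions 76–87, i.e. to ATGACGTAATCT.
Its sequence written 5'→3' is the reverse complement: AGATTACGTCAT.

5'-AGATTACGTCAT-3'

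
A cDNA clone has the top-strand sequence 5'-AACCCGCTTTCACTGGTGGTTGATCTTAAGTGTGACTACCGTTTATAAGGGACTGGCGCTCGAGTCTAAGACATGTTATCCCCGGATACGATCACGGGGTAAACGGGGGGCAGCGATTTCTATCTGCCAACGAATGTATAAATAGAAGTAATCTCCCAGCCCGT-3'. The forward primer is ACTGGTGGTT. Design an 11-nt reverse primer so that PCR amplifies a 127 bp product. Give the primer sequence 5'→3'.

5'-TACATTCGTTG-3'

The forward primer binds at positions 12–21, so a 127 bp product ends at position 12 + 127 − 1 = 138.
The reverse primer anneals to the top strand over positions 128–138, i.e. to CAACGAATGTA.
Its sequence written 5'→3' is the reverse complement: TACATTCGTTG.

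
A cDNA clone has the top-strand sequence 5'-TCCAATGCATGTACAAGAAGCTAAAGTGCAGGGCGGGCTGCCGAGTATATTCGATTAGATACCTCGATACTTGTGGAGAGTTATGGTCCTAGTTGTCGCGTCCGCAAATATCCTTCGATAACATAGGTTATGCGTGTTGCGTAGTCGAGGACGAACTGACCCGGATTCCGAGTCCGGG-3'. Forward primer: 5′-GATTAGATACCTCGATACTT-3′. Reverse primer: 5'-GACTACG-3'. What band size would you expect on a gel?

94 bp

Forward primer GATTAGATACCTCGATACTT is found on the top strand at positions 53–72.
Reverse complement of the reverse primer: CGTAGTC. This occurs on the top strand at positions 140–146.
Amplicon spans positions 53–146: 94 bp.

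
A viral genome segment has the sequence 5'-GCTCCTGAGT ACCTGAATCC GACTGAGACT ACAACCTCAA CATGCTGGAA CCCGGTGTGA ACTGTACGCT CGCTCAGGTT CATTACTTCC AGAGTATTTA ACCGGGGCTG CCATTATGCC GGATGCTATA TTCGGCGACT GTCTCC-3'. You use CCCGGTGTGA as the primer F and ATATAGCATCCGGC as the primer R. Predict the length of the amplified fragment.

81 bp

The forward primer matches the template at positions 51–60.
Reverse complement of the reverse primer: GCCGGATGCTATAT. This occurs on the top strand at positions 118–131.
The product runs from position 51 to position 131, so its length is 131 − 51 + 1 = 81 bp.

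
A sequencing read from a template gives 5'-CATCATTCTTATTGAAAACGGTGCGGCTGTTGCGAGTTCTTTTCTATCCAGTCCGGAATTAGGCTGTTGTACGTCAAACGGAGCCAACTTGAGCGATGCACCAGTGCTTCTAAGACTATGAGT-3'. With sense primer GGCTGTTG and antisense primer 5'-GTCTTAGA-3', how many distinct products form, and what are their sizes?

Two products: 92 bp, 55 bp

The forward primer GGCTGTTG matches the top strand at positions 25–32, 62–69.
The reverse primer's reverse complement is TCTAAGAC, matching at positions 109–116.
Each forward site pairs with the reverse site to give a product ending at position 116: sizes 92, 55 bp.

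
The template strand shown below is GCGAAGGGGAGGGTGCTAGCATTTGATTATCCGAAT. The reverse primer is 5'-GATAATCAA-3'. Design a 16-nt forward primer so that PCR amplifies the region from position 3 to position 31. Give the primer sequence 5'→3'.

The reverse primer's reverse complement TTGATTATC matches the template at positions 23–31; the product starts at position 3.
The forward primer is identical to the top strand over positions 3–18: GAAGGGGAGGGTGCTA.

5'-GAAGGGGAGGGTGCTA-3'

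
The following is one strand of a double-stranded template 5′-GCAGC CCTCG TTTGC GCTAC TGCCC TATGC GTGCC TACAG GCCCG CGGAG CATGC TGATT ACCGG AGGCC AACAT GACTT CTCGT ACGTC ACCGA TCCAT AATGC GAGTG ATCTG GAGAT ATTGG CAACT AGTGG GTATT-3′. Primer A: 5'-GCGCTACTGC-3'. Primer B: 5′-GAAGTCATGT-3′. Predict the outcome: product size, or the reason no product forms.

Primer A (GCGCTACTGC) matches the top strand at positions 14–23; it acts as a forward primer.
Primer B's reverse complement is ACATGACTTC, matching the top strand at positions 72–81; it acts as a reverse primer.
The 3' ends face each other across positions 14–81, giving a 68 bp product.

Yes — a 68 bp product.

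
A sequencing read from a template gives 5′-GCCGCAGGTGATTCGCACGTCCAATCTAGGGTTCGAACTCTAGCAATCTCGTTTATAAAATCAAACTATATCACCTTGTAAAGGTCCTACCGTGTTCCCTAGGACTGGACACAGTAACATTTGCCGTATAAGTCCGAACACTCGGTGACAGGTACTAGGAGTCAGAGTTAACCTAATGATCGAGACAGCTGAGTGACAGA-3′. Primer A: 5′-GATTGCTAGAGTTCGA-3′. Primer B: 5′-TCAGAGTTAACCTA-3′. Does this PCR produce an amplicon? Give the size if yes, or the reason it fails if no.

Primer A (GATTGCTAGAGTTCGA) has reverse complement TCGAACTCTAGCAATC, which matches the top strand at positions 33–48; primer A anneals to the top strand there with its 3' end pointing upstream toward position 33.
Primer B (TCAGAGTTAACCTA) matches the top strand directly at positions 162–175; it anneals to the bottom strand with its 3' end pointing downstream toward position 175.
The 3' ends diverge (primer A extends toward position 1, primer B toward position 200), so the primers never converge on a shared product.

No product — the primers' 3' ends point away from each other.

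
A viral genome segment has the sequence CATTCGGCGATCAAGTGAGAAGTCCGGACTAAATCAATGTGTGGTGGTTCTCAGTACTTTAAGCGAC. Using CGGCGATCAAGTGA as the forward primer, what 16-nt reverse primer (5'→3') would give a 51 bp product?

5'-ACTGAGAACCACCACA-3'

The forward primer binds at positions 5–18, so a 51 bp product ends at position 5 + 51 − 1 = 55.
The reverse primer anneals to the top strand over positions 40–55, i.e. to TGTGGTGGTTCTCAGT.
Its sequence written 5'→3' is the reverse complement: ACTGAGAACCACCACA.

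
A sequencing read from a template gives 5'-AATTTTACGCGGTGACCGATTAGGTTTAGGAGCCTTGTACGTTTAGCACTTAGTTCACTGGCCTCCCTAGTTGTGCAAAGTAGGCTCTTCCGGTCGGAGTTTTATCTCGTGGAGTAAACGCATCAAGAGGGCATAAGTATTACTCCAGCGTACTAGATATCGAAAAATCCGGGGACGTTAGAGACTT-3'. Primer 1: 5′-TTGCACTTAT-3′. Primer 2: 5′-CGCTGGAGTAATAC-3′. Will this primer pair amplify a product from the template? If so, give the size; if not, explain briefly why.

No product — primer 1 has no binding site in the template.

Primer 1 (TTGCACTTAT) does not match the top strand, and its reverse complement ATAAGTGCAA does not match either.
With no annealing site for primer 1, no amplification occurs.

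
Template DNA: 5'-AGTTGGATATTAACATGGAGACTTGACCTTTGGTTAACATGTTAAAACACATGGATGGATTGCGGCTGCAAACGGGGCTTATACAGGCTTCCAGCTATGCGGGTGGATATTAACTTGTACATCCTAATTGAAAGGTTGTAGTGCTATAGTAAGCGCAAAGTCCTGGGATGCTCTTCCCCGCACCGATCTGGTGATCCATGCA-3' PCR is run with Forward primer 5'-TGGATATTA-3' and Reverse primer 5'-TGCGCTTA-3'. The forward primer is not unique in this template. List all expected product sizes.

The forward primer TGGATATTA matches the top strand at positions 4–12, 104–112.
The reverse primer's reverse complement is TAAGCGCA, matching at positions 150–157.
Each forward site pairs with the reverse site to give a product ending at position 157: sizes 154, 54 bp.

154 bp, 54 bp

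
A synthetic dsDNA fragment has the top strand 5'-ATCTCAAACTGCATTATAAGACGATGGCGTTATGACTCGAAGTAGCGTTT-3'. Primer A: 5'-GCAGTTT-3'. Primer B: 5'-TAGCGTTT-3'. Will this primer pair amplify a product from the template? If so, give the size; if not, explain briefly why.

No product — the primers' 3' ends point away from each other.

Primer A (GCAGTTT) has reverse complement AAACTGC, which matches the top strand at positions 6–12; primer A anneals to the top strand there with its 3' end pointing upstream toward position 6.
Primer B (TAGCGTTT) matches the top strand directly at positions 43–50; it anneals to the bottom strand with its 3' end pointing downstream toward position 50.
The 3' ends diverge (primer A extends toward position 1, primer B toward position 50), so the primers never converge on a shared product.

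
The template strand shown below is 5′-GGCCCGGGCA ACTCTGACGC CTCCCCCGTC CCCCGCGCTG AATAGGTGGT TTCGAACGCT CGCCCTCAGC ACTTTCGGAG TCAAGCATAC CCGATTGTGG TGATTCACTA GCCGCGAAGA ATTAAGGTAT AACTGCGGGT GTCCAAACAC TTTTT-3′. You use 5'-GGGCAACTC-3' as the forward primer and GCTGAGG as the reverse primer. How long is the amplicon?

65 bp

The forward primer matches the template at positions 6–14.
The reverse primer's reverse complement is CCTCAGC, which matches the template at positions 64–70.
The product runs from position 6 to position 70, so its length is 70 − 6 + 1 = 65 bp.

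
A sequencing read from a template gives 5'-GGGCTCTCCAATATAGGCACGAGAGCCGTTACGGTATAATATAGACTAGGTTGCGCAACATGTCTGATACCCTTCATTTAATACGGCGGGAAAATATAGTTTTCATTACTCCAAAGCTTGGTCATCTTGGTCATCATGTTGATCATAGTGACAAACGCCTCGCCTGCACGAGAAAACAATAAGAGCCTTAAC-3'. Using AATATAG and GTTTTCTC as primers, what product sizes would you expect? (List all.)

The forward primer AATATAG matches the top strand at positions 10–16, 38–44, 93–99.
The reverse primer's reverse complement is GAGAAAAC, matching at positions 170–177.
Each forward site pairs with the reverse site to give a product ending at position 177: sizes 168, 140, 85 bp.

168 bp, 140 bp, 85 bp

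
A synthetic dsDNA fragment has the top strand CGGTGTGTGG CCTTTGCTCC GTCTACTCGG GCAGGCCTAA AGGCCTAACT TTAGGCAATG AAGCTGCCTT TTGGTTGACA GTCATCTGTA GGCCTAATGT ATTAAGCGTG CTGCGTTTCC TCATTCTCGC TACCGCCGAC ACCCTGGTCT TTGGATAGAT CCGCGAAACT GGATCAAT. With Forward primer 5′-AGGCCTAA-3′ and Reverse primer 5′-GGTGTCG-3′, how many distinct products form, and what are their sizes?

Three products: 111 bp, 103 bp, 54 bp

The forward primer AGGCCTAA matches the top strand at positions 33–40, 41–48, 90–97.
The reverse primer's reverse complement is CGACACC, matching at positions 137–143.
Each forward site pairs with the reverse site to give a product ending at position 143: sizes 111, 103, 54 bp.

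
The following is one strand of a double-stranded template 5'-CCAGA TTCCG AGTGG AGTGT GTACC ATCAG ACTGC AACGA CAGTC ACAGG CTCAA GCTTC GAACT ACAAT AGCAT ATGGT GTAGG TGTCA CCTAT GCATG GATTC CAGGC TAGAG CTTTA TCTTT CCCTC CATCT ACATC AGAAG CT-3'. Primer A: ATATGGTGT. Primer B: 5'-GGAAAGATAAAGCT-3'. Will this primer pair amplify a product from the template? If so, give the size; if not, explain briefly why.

Primer A (ATATGGTGT) matches the top strand at positions 74–82; it acts as a forward primer.
Primer B's reverse complement is AGCTTTATCTTTCC, matching the top strand at positions 114–127; it acts as a reverse primer.
The 3' ends face each other across positions 74–127, giving a 54 bp product.

Yes — a 54 bp product.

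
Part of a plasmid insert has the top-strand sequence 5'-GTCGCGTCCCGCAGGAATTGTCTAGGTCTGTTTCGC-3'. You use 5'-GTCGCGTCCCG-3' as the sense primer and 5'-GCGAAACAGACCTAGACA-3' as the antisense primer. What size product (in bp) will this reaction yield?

36 bp

Scanning the template, GTCGCGTCCCG occurs at positions 1–11; this primer anneals to the bottom strand there with its 3' end pointing downstream.
The reverse primer's reverse complement is TGTCTAGGTCTGTTTCGC, which matches the template at positions 19–36.
Product length = (reverse-primer end) − (forward-primer start) + 1 = 36 − 1 + 1 = 36 bp.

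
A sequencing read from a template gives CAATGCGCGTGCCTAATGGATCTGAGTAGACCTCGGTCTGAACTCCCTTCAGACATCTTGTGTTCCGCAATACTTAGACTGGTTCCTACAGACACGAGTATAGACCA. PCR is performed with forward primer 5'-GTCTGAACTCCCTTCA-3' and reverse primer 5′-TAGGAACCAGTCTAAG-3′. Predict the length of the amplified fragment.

53 bp

Scanning the template, GTCTGAACTCCCTTCA occurs at positions 36–51; this primer anneals to the bottom strand there with its 3' end pointing downstream.
The reverse primer's reverse complement is CTTAGACTGGTTCCTA, which matches the template at positions 73–88.
The product runs from position 36 to position 88, so its length is 88 − 36 + 1 = 53 bp.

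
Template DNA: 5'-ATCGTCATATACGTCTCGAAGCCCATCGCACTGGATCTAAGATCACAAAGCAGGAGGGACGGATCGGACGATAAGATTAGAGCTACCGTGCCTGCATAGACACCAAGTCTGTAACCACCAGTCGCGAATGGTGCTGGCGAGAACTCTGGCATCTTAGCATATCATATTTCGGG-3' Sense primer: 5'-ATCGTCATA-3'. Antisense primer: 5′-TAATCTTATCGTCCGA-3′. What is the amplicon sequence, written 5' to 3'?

5'-ATCGTCATATACGTCTCGAAGCCCATCGCACTGGATCTAAGATCACAAAGCAGGAGGGACGGATCGGACGATAAGATTA-3'

Forward primer ATCGTCATA is found on the top strand at positions 1–9.
Taking the reverse complement of TAATCTTATCGTCCGA gives TCGGACGATAAGATTA, found at positions 64–79 on the template; the primer anneals here to the top strand with its 3' end pointing upstream.
The product is the template from position 1 through 79 (79 bp).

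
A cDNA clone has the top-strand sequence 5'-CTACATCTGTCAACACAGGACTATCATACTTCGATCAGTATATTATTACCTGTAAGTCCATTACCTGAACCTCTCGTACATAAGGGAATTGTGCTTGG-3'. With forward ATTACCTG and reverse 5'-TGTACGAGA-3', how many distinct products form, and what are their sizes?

Two products: 36 bp, 21 bp

The forward primer ATTACCTG matches the top strand at positions 45–52, 60–67.
The reverse primer's reverse complement is TCTCGTACA, matching at positions 72–80.
Each forward site pairs with the reverse site to give a product ending at position 80: sizes 36, 21 bp.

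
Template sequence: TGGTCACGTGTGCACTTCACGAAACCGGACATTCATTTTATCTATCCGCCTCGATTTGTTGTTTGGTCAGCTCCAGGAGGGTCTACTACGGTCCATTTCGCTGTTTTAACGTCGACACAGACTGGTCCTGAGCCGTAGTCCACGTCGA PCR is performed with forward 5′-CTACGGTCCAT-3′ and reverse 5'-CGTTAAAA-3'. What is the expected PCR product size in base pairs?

Scanning the template, CTACGGTCCAT occurs at positions 86–96; this primer anneals to the bottom strand there with its 3' end pointing downstream.
Reverse complement of the reverse primer: TTTTAACG. This occurs on the top strand at positions 104–111.
Amplicon spans positions 86–111: 26 bp.

26 bp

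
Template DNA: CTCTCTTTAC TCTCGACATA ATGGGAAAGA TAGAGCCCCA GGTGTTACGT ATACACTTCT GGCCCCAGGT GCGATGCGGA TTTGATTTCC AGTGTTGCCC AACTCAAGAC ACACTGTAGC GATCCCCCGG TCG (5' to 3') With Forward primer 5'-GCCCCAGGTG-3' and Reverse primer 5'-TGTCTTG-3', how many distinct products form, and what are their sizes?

The forward primer GCCCCAGGTG matches the top strand at positions 35–44, 62–71.
The reverse primer's reverse complement is CAAGACA, matching at positions 105–111.
Each forward site pairs with the reverse site to give a product ending at position 111: sizes 77, 50 bp.

Two products: 77 bp, 50 bp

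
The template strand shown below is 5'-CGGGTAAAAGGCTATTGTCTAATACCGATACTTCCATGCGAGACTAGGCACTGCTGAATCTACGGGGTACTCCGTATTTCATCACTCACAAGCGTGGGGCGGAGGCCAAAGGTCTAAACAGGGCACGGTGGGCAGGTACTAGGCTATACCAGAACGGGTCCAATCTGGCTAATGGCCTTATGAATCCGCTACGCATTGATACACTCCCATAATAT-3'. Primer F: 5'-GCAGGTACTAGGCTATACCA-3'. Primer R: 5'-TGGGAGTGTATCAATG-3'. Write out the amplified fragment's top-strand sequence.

Scanning the template, GCAGGTACTAGGCTATACCA occurs at positions 132–151; this primer anneals to the bottom strand there with its 3' end pointing downstream.
Taking the reverse complement of TGGGAGTGTATCAATG gives CATTGATACACTCCCA, found at positions 194–209 on the template; the primer anneals here to the top strand with its 3' end pointing upstream.
The product is the template from position 132 through 209 (78 bp).

5'-GCAGGTACTAGGCTATACCAGAACGGGTCCAATCTGGCTAATGGCCTTATGAATCCGCTACGCATTGATACACTCCCA-3'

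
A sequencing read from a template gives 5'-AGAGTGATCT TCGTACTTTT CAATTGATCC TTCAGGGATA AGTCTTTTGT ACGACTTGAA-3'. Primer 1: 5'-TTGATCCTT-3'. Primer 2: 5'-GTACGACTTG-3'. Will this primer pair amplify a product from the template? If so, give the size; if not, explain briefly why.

No product — both primers anneal to the same strand and extend in the same direction.

Primer 1 (TTGATCCTT) matches the top strand at positions 24–32 (3' end points downstream).
Primer 2 (GTACGACTTG) also matches the top strand directly, at positions 49–58 — its reverse complement CAAGTCGTAC is not present.
Both primers anneal to the bottom strand with 3' ends pointing the same way, so neither can prime synthesis back toward the other.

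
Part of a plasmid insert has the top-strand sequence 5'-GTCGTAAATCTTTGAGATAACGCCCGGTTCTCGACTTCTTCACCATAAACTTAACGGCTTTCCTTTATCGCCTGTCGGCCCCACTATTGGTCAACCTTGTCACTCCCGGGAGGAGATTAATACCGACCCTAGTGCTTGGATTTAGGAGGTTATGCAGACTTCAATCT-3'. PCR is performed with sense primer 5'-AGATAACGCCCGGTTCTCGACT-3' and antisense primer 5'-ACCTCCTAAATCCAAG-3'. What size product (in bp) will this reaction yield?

Forward primer AGATAACGCCCGGTTCTCGACT is found on the top strand at positions 15–36.
Reverse complement of the reverse primer: CTTGGATTTAGGAGGT. This occurs on the top strand at positions 135–150.
Product length = (reverse-primer end) − (forward-primer start) + 1 = 150 − 15 + 1 = 136 bp.

136 bp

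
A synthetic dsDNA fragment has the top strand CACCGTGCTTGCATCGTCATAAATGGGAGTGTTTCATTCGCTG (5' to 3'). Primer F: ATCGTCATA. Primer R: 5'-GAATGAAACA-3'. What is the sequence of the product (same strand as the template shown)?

Scanning the template, ATCGTCATA occurs at positions 13–21; this primer anneals to the bottom strand there with its 3' end pointing downstream.
The reverse primer's reverse complement is TGTTTCATTC, which matches the template at positions 30–39.
The product is the template from position 13 through 39 (27 bp).

5'-ATCGTCATAAATGGGAGTGTTTCATTC-3'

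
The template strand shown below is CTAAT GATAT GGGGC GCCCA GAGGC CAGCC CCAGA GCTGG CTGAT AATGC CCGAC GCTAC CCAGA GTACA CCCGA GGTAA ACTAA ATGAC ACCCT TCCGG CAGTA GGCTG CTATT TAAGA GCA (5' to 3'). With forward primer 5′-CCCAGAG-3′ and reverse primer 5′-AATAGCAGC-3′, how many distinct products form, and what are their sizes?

The forward primer CCCAGAG matches the top strand at positions 17–23, 30–36, 60–66.
The reverse primer's reverse complement is GCTGCTATT, matching at positions 107–115.
Each forward site pairs with the reverse site to give a product ending at position 115: sizes 99, 86, 56 bp.

Three products: 99 bp, 86 bp, 56 bp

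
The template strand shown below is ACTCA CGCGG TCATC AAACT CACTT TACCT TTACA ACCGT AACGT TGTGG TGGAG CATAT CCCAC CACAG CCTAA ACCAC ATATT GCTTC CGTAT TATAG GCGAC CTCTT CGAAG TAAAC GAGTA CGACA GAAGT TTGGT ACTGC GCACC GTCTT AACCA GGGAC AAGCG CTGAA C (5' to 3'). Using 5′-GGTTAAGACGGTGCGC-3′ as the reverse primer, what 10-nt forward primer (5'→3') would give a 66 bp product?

5'-ATTATAGGCG-3'

The reverse primer's reverse complement GCGCACCGTCTTAACC matches the template at positions 144–159, so the product ends at position 159.
A 66 bp product then starts at position 159 − 66 + 1 = 94.
The forward primer is identical to the top strand there: ATTATAGGCG.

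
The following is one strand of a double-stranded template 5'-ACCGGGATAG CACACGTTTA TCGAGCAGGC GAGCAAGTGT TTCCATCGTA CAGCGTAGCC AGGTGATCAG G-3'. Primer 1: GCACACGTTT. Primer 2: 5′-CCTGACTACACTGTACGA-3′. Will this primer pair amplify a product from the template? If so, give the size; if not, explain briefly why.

No product — primer 2 has no binding site in the template.

Primer 2 (CCTGACTACACTGTACGA) does not match the top strand, and its reverse complement TCGTACAGTGTAGTCAGG does not match either.
With no annealing site for primer 2, no amplification occurs.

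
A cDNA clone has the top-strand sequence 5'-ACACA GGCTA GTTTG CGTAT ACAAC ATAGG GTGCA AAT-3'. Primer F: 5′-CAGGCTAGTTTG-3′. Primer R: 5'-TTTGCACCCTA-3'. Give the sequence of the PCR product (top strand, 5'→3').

5'-CAGGCTAGTTTGCGTATACAACATAGGGTGCAAA-3'

Scanning the template, CAGGCTAGTTTG occurs at positions 4–15; this primer anneals to the bottom strand there with its 3' end pointing downstream.
Reverse complement of the reverse primer: TAGGGTGCAAA. This occurs on the top strand at positions 27–37.
The product is the template from position 4 through 37 (34 bp).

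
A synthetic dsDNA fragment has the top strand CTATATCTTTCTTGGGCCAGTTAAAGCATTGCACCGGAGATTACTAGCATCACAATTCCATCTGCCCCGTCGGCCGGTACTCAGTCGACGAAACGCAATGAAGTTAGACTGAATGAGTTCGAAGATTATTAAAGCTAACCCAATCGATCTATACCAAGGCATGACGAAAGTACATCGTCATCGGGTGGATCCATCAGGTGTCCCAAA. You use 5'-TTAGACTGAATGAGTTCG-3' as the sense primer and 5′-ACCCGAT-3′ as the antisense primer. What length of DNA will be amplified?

83 bp

The forward primer matches the template at positions 104–121.
Taking the reverse complement of ACCCGAT gives ATCGGGT, found at positions 180–186 on the template; the primer anneals here to the top strand with its 3' end pointing upstream.
Amplicon spans positions 104–186: 83 bp.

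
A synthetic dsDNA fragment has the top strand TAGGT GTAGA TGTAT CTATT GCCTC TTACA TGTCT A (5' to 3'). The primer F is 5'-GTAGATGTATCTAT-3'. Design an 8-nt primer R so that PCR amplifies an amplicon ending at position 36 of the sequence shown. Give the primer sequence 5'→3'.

The forward primer binds at positions 6–19; the product's 3' end on the top strand is position 36.
The reverse primer anneals to the top strand over positions 29–36, i.e. to CATGTCTA.
Its sequence written 5'→3' is the reverse complement: TAGACATG.

5'-TAGACATG-3'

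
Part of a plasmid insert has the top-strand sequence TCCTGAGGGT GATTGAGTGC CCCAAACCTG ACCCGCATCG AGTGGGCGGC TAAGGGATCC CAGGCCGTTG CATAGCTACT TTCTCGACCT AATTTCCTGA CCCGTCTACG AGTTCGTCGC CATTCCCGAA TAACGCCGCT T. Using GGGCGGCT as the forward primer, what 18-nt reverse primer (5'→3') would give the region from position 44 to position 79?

The product's 3' end on the top strand is position 79.
The reverse primer anneals to the top strand over positions 62–79, i.e. to AGGCCGTTGCATAGCTAC.
Its sequence written 5'→3' is the reverse complement: GTAGCTATGCAACGGCCT.

5'-GTAGCTATGCAACGGCCT-3'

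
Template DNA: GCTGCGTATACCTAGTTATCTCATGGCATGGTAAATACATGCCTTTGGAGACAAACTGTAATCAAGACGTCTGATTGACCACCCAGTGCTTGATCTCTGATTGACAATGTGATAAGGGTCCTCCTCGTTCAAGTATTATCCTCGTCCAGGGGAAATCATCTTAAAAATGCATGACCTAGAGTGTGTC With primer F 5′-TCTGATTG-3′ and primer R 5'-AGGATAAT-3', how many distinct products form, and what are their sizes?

The forward primer TCTGATTG matches the top strand at positions 70–77, 96–103.
The reverse primer's reverse complement is ATTATCCT, matching at positions 135–142.
Each forward site pairs with the reverse site to give a product ending at position 142: sizes 73, 47 bp.

Two products: 73 bp, 47 bp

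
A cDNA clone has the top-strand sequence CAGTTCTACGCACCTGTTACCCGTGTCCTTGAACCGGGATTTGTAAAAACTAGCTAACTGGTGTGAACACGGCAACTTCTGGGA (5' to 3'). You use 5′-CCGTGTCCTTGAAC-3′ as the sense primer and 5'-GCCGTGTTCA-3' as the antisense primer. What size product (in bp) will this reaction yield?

53 bp

Scanning the template, CCGTGTCCTTGAAC occurs at positions 21–34; this primer anneals to the bottom strand there with its 3' end pointing downstream.
Reverse complement of the reverse primer: TGAACACGGC. This occurs on the top strand at positions 64–73.
The product runs from position 21 to position 73, so its length is 73 − 21 + 1 = 53 bp.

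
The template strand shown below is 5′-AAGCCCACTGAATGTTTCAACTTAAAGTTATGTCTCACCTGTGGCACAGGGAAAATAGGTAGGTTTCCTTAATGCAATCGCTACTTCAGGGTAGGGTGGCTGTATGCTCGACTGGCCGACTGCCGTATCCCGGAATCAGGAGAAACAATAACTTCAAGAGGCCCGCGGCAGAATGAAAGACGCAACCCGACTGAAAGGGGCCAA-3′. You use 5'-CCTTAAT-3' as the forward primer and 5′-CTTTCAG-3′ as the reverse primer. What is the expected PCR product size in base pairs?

131 bp

Scanning the template, CCTTAAT occurs at positions 67–73; this primer anneals to the bottom strand there with its 3' end pointing downstream.
Taking the reverse complement of CTTTCAG gives CTGAAAG, found at positions 191–197 on the template; the primer anneals here to the top strand with its 3' end pointing upstream.
Product length = (reverse-primer end) − (forward-primer start) + 1 = 197 − 67 + 1 = 131 bp.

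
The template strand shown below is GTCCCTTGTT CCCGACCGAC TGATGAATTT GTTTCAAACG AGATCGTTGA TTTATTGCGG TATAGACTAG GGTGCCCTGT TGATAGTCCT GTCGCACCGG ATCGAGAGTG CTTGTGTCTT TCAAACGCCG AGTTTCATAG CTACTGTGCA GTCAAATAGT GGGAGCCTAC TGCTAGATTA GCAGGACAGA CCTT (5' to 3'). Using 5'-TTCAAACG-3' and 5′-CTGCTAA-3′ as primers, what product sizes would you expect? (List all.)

152 bp, 65 bp

The forward primer TTCAAACG matches the top strand at positions 33–40, 120–127.
The reverse primer's reverse complement is TTAGCAG, matching at positions 178–184.
Each forward site pairs with the reverse site to give a product ending at position 184: sizes 152, 65 bp.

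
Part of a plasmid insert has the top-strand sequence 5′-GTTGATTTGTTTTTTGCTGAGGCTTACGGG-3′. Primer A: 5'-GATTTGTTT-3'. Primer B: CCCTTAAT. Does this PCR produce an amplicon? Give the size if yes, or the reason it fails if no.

Primer B (CCCTTAAT) does not match the top strand, and its reverse complement ATTAAGGG does not match either.
With no annealing site for primer B, no amplification occurs.

No product — primer B has no binding site in the template.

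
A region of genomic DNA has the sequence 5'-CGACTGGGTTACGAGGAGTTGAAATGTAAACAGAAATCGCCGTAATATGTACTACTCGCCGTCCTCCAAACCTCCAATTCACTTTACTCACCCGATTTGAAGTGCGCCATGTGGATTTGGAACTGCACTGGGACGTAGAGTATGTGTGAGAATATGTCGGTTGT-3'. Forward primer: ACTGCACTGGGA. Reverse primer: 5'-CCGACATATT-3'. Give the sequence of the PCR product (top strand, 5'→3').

5'-ACTGCACTGGGACGTAGAGTATGTGTGAGAATATGTCGG-3'

Forward primer ACTGCACTGGGA is found on the top strand at positions 122–133.
Taking the reverse complement of CCGACATATT gives AATATGTCGG, found at positions 151–160 on the template; the primer anneals here to the top strand with its 3' end pointing upstream.
The product is the template from position 122 through 160 (39 bp).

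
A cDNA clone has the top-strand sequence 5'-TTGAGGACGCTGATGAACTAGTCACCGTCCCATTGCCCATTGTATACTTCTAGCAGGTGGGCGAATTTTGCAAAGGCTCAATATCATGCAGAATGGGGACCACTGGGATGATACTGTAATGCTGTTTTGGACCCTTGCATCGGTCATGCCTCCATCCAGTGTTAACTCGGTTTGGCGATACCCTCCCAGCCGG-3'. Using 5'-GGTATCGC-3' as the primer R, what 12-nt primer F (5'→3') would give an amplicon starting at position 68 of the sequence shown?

The reverse primer's reverse complement GCGATACC matches the template at positions 175–182; the product starts at position 68.
The forward primer is identical to the top strand over positions 68–79: TTGCAAAGGCTC.

5'-TTGCAAAGGCTC-3'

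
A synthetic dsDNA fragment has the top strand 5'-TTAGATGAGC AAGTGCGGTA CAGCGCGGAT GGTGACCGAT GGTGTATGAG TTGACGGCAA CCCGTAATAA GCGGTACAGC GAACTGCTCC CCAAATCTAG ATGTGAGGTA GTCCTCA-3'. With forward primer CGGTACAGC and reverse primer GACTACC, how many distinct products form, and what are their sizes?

Two products: 98 bp, 42 bp

The forward primer CGGTACAGC matches the top strand at positions 16–24, 72–80.
The reverse primer's reverse complement is GGTAGTC, matching at positions 107–113.
Each forward site pairs with the reverse site to give a product ending at position 113: sizes 98, 42 bp.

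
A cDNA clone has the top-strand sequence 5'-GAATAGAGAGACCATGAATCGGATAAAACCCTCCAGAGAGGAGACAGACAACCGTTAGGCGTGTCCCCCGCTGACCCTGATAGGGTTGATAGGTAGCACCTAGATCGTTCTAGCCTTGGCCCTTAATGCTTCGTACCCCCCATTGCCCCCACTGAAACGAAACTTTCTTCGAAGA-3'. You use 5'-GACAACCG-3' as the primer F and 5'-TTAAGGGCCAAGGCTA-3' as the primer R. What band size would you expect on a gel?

80 bp

Forward primer GACAACCG is found on the top strand at positions 47–54.
Reverse complement of the reverse primer: TAGCCTTGGCCCTTAA. This occurs on the top strand at positions 111–126.
Product length = (reverse-primer end) − (forward-primer start) + 1 = 126 − 47 + 1 = 80 bp.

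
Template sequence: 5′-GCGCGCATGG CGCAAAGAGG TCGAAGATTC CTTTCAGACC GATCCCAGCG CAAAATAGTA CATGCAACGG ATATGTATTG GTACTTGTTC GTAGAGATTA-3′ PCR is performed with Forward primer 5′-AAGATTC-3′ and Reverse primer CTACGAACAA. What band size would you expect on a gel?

71 bp

Forward primer AAGATTC is found on the top strand at positions 24–30.
Taking the reverse complement of CTACGAACAA gives TTGTTCGTAG, found at positions 85–94 on the template; the primer anneals here to the top strand with its 3' end pointing upstream.
Product length = (reverse-primer end) − (forward-primer start) + 1 = 94 − 24 + 1 = 71 bp.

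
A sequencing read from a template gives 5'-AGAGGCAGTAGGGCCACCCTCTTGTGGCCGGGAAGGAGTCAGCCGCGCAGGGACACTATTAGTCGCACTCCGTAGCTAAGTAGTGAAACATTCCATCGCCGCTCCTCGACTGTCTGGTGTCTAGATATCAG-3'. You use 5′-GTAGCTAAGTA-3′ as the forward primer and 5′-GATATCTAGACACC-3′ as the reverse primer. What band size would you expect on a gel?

58 bp

The forward primer matches the template at positions 72–82.
Reverse complement of the reverse primer: GGTGTCTAGATATC. This occurs on the top strand at positions 116–129.
Amplicon spans positions 72–129: 58 bp.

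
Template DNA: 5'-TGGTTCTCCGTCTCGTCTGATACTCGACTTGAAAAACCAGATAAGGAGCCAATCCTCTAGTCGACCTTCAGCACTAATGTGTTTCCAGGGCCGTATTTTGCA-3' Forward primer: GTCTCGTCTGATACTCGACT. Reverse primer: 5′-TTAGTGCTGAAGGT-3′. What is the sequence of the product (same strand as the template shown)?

5'-GTCTCGTCTGATACTCGACTTGAAAAACCAGATAAGGAGCCAATCCTCTAGTCGACCTTCAGCACTAA-3'

Forward primer GTCTCGTCTGATACTCGACT is found on the top strand at positions 10–29.
Taking the reverse complement of TTAGTGCTGAAGGT gives ACCTTCAGCACTAA, found at positions 64–77 on the template; the primer anneals here to the top strand with its 3' end pointing upstream.
The product is the template from position 10 through 77 (68 bp).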